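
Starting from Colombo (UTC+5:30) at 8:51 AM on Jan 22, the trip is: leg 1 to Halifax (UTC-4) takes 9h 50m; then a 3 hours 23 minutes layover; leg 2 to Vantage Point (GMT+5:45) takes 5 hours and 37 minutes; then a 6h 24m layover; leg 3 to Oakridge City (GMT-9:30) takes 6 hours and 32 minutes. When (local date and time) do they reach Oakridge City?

Convert departure to UTC: 8:51 AM − 5:30 = 3:21 AM UTC on Jan 22.
Add 9 hours and 50 minutes leg 1 → 1:11 PM UTC.
Add 3 hours and 23 minutes layover in Halifax → 4:34 PM UTC.
Add 5 hours and 37 minutes leg 2 → 10:11 PM UTC.
Add 6 hours 24 minutes layover in Vantage Point → 4:35 AM UTC (Jan 23).
Add 6 hours and 32 minutes leg 3 → 11:07 AM UTC.
Oakridge City is UTC−9:30, so local arrival = 11:07 AM − 9:30 = 1:37 AM on Jan 23.

1:37 AM on Jan 23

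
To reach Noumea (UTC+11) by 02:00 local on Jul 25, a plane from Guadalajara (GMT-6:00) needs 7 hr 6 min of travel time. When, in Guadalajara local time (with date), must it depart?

01:54 on July 24

Target arrival in UTC: 02:00 − 11:00 = 15:00 on Jul 24.
Subtract 7 hours and 6 minutes → departure 07:54 UTC on Jul 24.
Guadalajara is UTC−6:00: 07:54 − 6:00 = 01:54 on Jul 24.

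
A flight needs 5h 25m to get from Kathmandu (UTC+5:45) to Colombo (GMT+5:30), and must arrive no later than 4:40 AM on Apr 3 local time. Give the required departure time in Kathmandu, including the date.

11:30 PM on Apr 2

Target arrival in UTC: 4:40 AM − 5:30 = 11:10 PM on Apr 2.
Subtract 5 hours 25 minutes → departure 5:45 PM UTC on Apr 2.
Kathmandu is UTC+5:45: 5:45 PM + 5:45 = 11:30 PM on Apr 2.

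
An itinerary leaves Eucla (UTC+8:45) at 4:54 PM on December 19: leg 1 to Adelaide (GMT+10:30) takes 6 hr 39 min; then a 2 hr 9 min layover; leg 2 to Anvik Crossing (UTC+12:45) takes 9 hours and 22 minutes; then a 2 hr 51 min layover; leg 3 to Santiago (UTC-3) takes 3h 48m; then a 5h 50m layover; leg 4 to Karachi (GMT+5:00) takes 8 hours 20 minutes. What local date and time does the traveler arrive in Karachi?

Convert departure to UTC: 4:54 PM − 8:45 = 8:09 AM UTC on Dec 19.
Add 6 hours 39 minutes leg 1 → 2:48 PM UTC.
Add 2 hours 9 minutes layover in Adelaide → 4:57 PM UTC.
Add 9 hours and 22 minutes leg 2 → 2:19 AM UTC (Dec 20).
Add 2 hours and 51 minutes layover in Anvik Crossing → 5:10 AM UTC.
Add 3 hours and 48 minutes leg 3 → 8:58 AM UTC.
Add 5 hours 50 minutes layover in Santiago → 2:48 PM UTC.
Add 8 hours and 20 minutes leg 4 → 11:08 PM UTC.
Karachi is UTC+5:00, so local arrival = 11:08 PM + 5:00 = 4:08 AM on Dec 21.

4:08 AM on December 21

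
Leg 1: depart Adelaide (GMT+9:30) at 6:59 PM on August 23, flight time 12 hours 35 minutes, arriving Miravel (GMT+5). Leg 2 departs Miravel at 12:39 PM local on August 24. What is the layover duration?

9 hours 35 minutes

Convert departure to UTC: 6:59 PM − 9:30 = 9:29 AM UTC on Aug 23.
Add 12 hours 35 minutes flight time → 10:04 PM UTC.
Miravel is UTC+5:00, so local arrival = 10:04 PM + 5:00 = 3:04 AM on Aug 24.
Layover = 12:39 PM − 3:04 AM = 9 hours 35 minutes.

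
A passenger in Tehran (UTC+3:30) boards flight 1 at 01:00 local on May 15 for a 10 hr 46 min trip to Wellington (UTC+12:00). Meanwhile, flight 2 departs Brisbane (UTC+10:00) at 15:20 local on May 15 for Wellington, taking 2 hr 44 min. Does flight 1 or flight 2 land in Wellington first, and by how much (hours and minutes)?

Flight 1 in UTC: 01:00 − 3:30 = 21:30 on May 14.
+10 hours and 46 minutes → arrive 08:16 UTC on May 15.
Flight 2 in UTC: 15:20 − 10:00 = 05:20 on May 15.
+2 hours and 44 minutes → arrive 08:04 UTC on May 15.
Flight 2 lands earlier by 12 minutes.

the second, by 12 minutes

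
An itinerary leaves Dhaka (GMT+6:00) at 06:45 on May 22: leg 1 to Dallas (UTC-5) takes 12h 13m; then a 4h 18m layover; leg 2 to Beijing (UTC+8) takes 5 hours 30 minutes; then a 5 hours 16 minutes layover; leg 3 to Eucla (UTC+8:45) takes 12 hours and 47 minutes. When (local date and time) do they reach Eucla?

Convert departure to UTC: 06:45 − 6:00 = 00:45 UTC on May 22.
Add 12 hours and 13 minutes leg 1 → 12:58 UTC.
Add 4 hours 18 minutes layover in Dallas → 17:16 UTC.
Add 5 hours 30 minutes leg 2 → 22:46 UTC.
Add 5 hours and 16 minutes layover in Beijing → 04:02 UTC (May 23).
Add 12 hours and 47 minutes leg 3 → 16:49 UTC.
Eucla is UTC+8:45, so local arrival = 16:49 + 8:45 = 01:34 on May 24.

01:34 on May 24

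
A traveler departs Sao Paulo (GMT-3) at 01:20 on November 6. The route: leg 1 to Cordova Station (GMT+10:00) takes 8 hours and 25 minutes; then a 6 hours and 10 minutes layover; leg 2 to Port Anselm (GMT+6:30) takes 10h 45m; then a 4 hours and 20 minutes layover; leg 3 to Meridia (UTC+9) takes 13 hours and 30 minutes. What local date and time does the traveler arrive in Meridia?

08:30 on Nov 8

Convert departure to UTC: 01:20 + 3:00 = 04:20 UTC on Nov 6.
Add 8 hours 25 minutes leg 1 → 12:45 UTC.
Add 6 hours 10 minutes layover in Cordova Station → 18:55 UTC.
Add 10 hours 45 minutes leg 2 → 05:40 UTC (Nov 7).
Add 4 hours 20 minutes layover in Port Anselm → 10:00 UTC.
Add 13 hours 30 minutes leg 3 → 23:30 UTC.
Meridia is UTC+9:00, so local arrival = 23:30 + 9:00 = 08:30 on Nov 8.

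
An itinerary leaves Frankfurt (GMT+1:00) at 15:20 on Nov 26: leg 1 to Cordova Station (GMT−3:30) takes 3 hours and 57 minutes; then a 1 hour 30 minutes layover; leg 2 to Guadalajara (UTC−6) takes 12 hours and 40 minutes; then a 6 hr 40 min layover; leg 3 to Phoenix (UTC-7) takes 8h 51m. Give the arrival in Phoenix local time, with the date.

16:58 on November 27

Convert departure to UTC: 15:20 − 1:00 = 14:20 UTC on Nov 26.
Add 3 hours and 57 minutes leg 1 → 18:17 UTC.
Add 1 hour 30 minutes layover in Cordova Station → 19:47 UTC.
Add 12 hours 40 minutes leg 2 → 08:27 UTC (Nov 27).
Add 6 hours and 40 minutes layover in Guadalajara → 15:07 UTC.
Add 8 hours and 51 minutes leg 3 → 23:58 UTC.
Phoenix is UTC−7:00, so local arrival = 23:58 − 7:00 = 16:58 on Nov 27.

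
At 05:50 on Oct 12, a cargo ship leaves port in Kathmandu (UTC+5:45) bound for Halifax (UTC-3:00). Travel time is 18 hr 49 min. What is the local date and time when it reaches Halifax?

15:54 on Oct 12

Halifax is 8:45 behind Kathmandu.
After 18 hours and 49 minutes it is 00:39 (Oct 13) in Kathmandu.
Shift by the zone difference: 00:39 − 8:45 = 15:54 on Oct 12 in Halifax.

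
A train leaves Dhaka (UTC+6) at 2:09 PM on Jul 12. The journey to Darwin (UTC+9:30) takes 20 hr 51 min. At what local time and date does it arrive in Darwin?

2:30 PM on Jul 13

Darwin is 3:30 ahead of Dhaka.
After 20 hours and 51 minutes it is 11:00 AM (Jul 13) in Dhaka.
Shift by the zone difference: 11:00 AM + 3:30 = 2:30 PM on Jul 13 in Darwin.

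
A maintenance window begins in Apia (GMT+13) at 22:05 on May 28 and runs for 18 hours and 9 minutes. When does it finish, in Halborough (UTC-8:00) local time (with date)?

Convert start to UTC: 22:05 − 13:00 = 09:05 UTC on May 28.
Add 18 hours and 9 minutes duration → 03:14 UTC (May 29).
Halborough is UTC−8:00, so local end time = 03:14 − 8:00 = 19:14 on May 28.

19:14 on May 28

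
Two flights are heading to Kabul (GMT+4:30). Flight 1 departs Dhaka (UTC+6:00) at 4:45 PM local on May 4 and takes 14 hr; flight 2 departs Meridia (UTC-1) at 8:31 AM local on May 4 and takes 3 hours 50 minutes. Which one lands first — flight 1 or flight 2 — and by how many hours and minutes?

Flight 1 in UTC: 4:45 PM − 6:00 = 10:45 AM on May 4.
+14 hours → arrive 12:45 AM UTC on May 5.
Flight 2 in UTC: 8:31 AM + 1:00 = 9:31 AM on May 4.
+3 hours and 50 minutes → arrive 1:21 PM UTC on May 4.
Flight 2 lands earlier by 11 hours 24 minutes.

the second, by 11 hours 24 minutes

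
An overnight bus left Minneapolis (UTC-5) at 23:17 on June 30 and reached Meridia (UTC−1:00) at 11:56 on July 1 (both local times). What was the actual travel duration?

Departure in UTC: 23:17 + 5:00 = 04:17 on Jul 1.
Arrival in UTC: 11:56 + 1:00 = 12:56 on Jul 1.
Elapsed = 12:56 − 04:17 = 8 hours 39 minutes.

8 hours 39 minutes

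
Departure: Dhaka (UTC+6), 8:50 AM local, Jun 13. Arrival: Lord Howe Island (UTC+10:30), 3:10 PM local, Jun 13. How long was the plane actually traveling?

Lord Howe Island is 4:30 ahead of Dhaka.
Clock-face elapsed time (ignoring zones) is 6 hours 20 minutes.
Actual elapsed = 6 hours 20 minutes − 4:30 = 1 hour 50 minutes.

1 hour 50 minutes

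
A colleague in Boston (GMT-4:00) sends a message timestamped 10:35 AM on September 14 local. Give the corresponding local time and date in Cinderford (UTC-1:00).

In UTC: 10:35 AM + 4:00 = 2:35 PM on Sep 14.
Cinderford is UTC−1:00: 2:35 PM − 1:00 = 1:35 PM on Sep 14.

1:35 PM on Sep 14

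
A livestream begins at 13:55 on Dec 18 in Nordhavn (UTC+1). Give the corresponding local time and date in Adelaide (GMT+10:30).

23:25 on December 18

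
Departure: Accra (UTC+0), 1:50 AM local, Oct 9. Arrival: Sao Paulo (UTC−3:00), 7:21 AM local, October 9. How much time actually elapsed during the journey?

8 hours 31 minutes

Departure is already UTC: 1:50 AM on Oct 9.
Arrival in UTC: 7:21 AM + 3:00 = 10:21 AM on Oct 9.
Elapsed = 10:21 AM − 1:50 AM = 8 hours 31 minutes.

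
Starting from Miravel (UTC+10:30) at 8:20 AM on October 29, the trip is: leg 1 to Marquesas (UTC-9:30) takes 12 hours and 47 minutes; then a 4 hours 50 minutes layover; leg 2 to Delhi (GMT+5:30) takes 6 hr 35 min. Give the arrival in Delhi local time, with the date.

Convert departure to UTC: 8:20 AM − 10:30 = 9:50 PM UTC on Oct 28.
Add 12 hours and 47 minutes leg 1 → 10:37 AM UTC (Oct 29).
Add 4 hours 50 minutes layover in Marquesas → 3:27 PM UTC.
Add 6 hours 35 minutes leg 2 → 10:02 PM UTC.
Delhi is UTC+5:30, so local arrival = 10:02 PM + 5:30 = 3:32 AM on Oct 30.

3:32 AM on October 30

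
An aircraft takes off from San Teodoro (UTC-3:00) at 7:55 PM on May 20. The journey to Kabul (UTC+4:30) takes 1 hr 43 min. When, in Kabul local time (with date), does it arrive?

5:08 AM on May 21

Convert departure to UTC: 7:55 PM + 3:00 = 10:55 PM UTC on May 20.
Add 1 hour 43 minutes travel time → 12:38 AM UTC (May 21).
Kabul is UTC+4:30, so local arrival = 12:38 AM + 4:30 = 5:08 AM on May 21.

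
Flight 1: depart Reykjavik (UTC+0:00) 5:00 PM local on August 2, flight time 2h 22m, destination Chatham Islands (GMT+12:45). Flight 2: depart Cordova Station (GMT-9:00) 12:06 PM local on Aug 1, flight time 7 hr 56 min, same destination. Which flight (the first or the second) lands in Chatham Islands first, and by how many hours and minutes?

the second, by 14 hours 20 minutes

Flight 1 departs at 5:00 PM UTC (Aug 2).
+2 hours 22 minutes → arrive 7:22 PM UTC on Aug 2.
Flight 2 in UTC: 12:06 PM + 9:00 = 9:06 PM on Aug 1.
+7 hours and 56 minutes → arrive 5:02 AM UTC on Aug 2.
Flight 2 lands earlier by 14 hours 20 minutes.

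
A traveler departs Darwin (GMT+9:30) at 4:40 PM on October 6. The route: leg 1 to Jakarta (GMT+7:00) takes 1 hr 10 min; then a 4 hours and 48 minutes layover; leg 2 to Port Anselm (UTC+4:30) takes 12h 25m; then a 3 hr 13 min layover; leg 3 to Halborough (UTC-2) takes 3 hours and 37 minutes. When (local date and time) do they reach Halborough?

6:23 AM on October 7

Convert departure to UTC: 4:40 PM − 9:30 = 7:10 AM UTC on Oct 6.
Add 1 hour 10 minutes leg 1 → 8:20 AM UTC.
Add 4 hours and 48 minutes layover in Jakarta → 1:08 PM UTC.
Add 12 hours and 25 minutes leg 2 → 1:33 AM UTC (Oct 7).
Add 3 hours and 13 minutes layover in Port Anselm → 4:46 AM UTC.
Add 3 hours and 37 minutes leg 3 → 8:23 AM UTC.
Halborough is UTC−2:00, so local arrival = 8:23 AM − 2:00 = 6:23 AM on Oct 7.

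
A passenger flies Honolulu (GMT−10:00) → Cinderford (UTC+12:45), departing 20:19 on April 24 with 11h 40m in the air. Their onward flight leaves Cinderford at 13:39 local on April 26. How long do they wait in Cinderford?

6 hours 55 minutes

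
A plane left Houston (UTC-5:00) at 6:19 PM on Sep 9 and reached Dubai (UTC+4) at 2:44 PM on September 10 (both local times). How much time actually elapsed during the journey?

11 hours 25 minutes

Departure in UTC: 6:19 PM + 5:00 = 11:19 PM on Sep 9.
Arrival in UTC: 2:44 PM − 4:00 = 10:44 AM on Sep 10.
Elapsed = 10:44 AM − 11:19 PM (+1 day) = 11 hours 25 minutes.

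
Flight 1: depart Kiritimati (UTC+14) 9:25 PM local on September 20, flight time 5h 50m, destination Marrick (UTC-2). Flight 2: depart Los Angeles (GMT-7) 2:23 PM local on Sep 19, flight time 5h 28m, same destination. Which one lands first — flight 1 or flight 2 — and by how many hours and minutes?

Flight 1 in UTC: 9:25 PM − 14:00 = 7:25 AM on Sep 20.
+5 hours 50 minutes → arrive 1:15 PM UTC on Sep 20.
Flight 2 in UTC: 2:23 PM + 7:00 = 9:23 PM on Sep 19.
+5 hours and 28 minutes → arrive 2:51 AM UTC on Sep 20.
Flight 2 lands earlier by 10 hours 24 minutes.

the second, by 10 hours 24 minutes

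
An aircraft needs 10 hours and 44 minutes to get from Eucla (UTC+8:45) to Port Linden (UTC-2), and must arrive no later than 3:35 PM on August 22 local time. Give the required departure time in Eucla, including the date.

3:36 PM on Aug 22

Target arrival in UTC: 3:35 PM + 2:00 = 5:35 PM on Aug 22.
Subtract 10 hours and 44 minutes → departure 6:51 AM UTC on Aug 22.
Eucla is UTC+8:45: 6:51 AM + 8:45 = 3:36 PM on Aug 22.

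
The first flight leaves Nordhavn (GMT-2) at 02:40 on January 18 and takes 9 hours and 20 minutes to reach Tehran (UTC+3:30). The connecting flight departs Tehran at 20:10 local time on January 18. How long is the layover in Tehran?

2 hours 40 minutes

Convert departure to UTC: 02:40 + 2:00 = 04:40 UTC on Jan 18.
Add 9 hours and 20 minutes flight time → 14:00 UTC.
Tehran is UTC+3:30, so local arrival = 14:00 + 3:30 = 17:30 on Jan 18.
Layover = 20:10 − 17:30 = 2 hours 40 minutes.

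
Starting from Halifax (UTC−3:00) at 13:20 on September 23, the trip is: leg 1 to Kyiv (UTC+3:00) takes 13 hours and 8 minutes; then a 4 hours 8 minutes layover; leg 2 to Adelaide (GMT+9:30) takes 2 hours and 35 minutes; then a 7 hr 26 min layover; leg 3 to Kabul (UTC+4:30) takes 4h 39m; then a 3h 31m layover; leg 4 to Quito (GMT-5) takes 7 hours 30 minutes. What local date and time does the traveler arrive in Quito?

Convert departure to UTC: 13:20 + 3:00 = 16:20 UTC on Sep 23.
Add 13 hours and 8 minutes leg 1 → 05:28 UTC (Sep 24).
Add 4 hours and 8 minutes layover in Kyiv → 09:36 UTC.
Add 2 hours and 35 minutes leg 2 → 12:11 UTC.
Add 7 hours 26 minutes layover in Adelaide → 19:37 UTC.
Add 4 hours 39 minutes leg 3 → 00:16 UTC (Sep 25).
Add 3 hours 31 minutes layover in Kabul → 03:47 UTC.
Add 7 hours 30 minutes leg 4 → 11:17 UTC.
Quito is UTC−5:00, so local arrival = 11:17 − 5:00 = 06:17 on Sep 25.

06:17 on September 25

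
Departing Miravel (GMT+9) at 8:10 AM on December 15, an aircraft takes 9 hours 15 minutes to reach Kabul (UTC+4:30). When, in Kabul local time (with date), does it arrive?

12:55 PM on Dec 15

Convert departure to UTC: 8:10 AM − 9:00 = 11:10 PM UTC on Dec 14.
Add 9 hours and 15 minutes travel time → 8:25 AM UTC (Dec 15).
Kabul is UTC+4:30, so local arrival = 8:25 AM + 4:30 = 12:55 PM on Dec 15.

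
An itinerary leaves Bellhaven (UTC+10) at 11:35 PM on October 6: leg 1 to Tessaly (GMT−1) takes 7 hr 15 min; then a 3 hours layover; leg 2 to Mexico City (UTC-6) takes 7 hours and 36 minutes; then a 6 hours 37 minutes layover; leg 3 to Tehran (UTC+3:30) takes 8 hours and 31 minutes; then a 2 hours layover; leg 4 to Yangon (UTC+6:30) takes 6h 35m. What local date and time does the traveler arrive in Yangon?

1:39 PM on October 8

Convert departure to UTC: 11:35 PM − 10:00 = 1:35 PM UTC on Oct 6.
Add 7 hours and 15 minutes leg 1 → 8:50 PM UTC.
Add 3 hours layover in Tessaly → 11:50 PM UTC.
Add 7 hours and 36 minutes leg 2 → 7:26 AM UTC (Oct 7).
Add 6 hours and 37 minutes layover in Mexico City → 2:03 PM UTC.
Add 8 hours 31 minutes leg 3 → 10:34 PM UTC.
Add 2 hours layover in Tehran → 12:34 AM UTC (Oct 8).
Add 6 hours and 35 minutes leg 4 → 7:09 AM UTC.
Yangon is UTC+6:30, so local arrival = 7:09 AM + 6:30 = 1:39 PM on Oct 8.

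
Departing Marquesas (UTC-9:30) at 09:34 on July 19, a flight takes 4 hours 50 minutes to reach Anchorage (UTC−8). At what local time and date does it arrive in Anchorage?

Convert departure to UTC: 09:34 + 9:30 = 19:04 UTC on Jul 19.
Add 4 hours 50 minutes travel time → 23:54 UTC.
Anchorage is UTC−8:00, so local arrival = 23:54 − 8:00 = 15:54 on Jul 19.

15:54 on Jul 19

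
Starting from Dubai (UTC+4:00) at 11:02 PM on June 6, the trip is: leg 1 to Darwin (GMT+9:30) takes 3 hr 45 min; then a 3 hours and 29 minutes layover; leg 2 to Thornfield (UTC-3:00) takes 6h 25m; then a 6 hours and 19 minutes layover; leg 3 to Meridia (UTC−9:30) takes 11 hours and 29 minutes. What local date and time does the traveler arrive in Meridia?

Convert departure to UTC: 11:02 PM − 4:00 = 7:02 PM UTC on Jun 6.
Add 3 hours and 45 minutes leg 1 → 10:47 PM UTC.
Add 3 hours and 29 minutes layover in Darwin → 2:16 AM UTC (Jun 7).
Add 6 hours 25 minutes leg 2 → 8:41 AM UTC.
Add 6 hours 19 minutes layover in Thornfield → 3:00 PM UTC.
Add 11 hours and 29 minutes leg 3 → 2:29 AM UTC (Jun 8).
Meridia is UTC−9:30, so local arrival = 2:29 AM − 9:30 = 4:59 PM on Jun 7.

4:59 PM on June 7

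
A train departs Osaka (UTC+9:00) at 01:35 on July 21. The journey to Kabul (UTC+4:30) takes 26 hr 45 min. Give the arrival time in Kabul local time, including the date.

23:50 on July 21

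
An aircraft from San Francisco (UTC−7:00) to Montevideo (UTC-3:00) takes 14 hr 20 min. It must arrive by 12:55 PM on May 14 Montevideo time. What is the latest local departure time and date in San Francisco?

6:35 PM on May 13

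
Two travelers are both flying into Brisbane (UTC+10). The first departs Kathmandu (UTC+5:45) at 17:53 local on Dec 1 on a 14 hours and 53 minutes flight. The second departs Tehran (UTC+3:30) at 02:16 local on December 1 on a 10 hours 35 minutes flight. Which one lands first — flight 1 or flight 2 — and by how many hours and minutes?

Flight 1 in UTC: 17:53 − 5:45 = 12:08 on Dec 1.
+14 hours 53 minutes → arrive 03:01 UTC on Dec 2.
Flight 2 in UTC: 02:16 − 3:30 = 22:46 on Nov 30.
+10 hours and 35 minutes → arrive 09:21 UTC on Dec 1.
Flight 2 lands earlier by 17 hours 40 minutes.

the second, by 17 hours 40 minutes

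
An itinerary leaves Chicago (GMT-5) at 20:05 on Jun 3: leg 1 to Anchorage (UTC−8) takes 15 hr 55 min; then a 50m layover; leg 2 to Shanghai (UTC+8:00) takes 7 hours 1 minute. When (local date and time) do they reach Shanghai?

08:51 on June 5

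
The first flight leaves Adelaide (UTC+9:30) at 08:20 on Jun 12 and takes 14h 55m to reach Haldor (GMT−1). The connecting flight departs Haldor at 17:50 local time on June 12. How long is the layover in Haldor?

Convert departure to UTC: 08:20 − 9:30 = 22:50 UTC on Jun 11.
Add 14 hours 55 minutes flight time → 13:45 UTC (Jun 12).
Haldor is UTC−1:00, so local arrival = 13:45 − 1:00 = 12:45 on Jun 12.
Layover = 17:50 − 12:45 = 5 hours 5 minutes.

5 hours 5 minutes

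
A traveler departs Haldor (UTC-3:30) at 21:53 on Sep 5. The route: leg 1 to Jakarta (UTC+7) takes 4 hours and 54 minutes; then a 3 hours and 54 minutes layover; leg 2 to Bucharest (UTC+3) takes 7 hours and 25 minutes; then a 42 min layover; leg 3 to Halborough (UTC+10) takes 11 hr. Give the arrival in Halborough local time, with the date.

15:18 on September 7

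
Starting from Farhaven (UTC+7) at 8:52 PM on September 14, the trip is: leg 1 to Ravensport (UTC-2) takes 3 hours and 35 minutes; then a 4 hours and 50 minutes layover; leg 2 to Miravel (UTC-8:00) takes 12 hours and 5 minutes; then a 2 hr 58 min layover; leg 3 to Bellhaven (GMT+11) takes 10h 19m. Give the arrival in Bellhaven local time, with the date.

10:39 AM on Sep 16

Convert departure to UTC: 8:52 PM − 7:00 = 1:52 PM UTC on Sep 14.
Add 3 hours and 35 minutes leg 1 → 5:27 PM UTC.
Add 4 hours and 50 minutes layover in Ravensport → 10:17 PM UTC.
Add 12 hours and 5 minutes leg 2 → 10:22 AM UTC (Sep 15).
Add 2 hours and 58 minutes layover in Miravel → 1:20 PM UTC.
Add 10 hours 19 minutes leg 3 → 11:39 PM UTC.
Bellhaven is UTC+11:00, so local arrival = 11:39 PM + 11:00 = 10:39 AM on Sep 16.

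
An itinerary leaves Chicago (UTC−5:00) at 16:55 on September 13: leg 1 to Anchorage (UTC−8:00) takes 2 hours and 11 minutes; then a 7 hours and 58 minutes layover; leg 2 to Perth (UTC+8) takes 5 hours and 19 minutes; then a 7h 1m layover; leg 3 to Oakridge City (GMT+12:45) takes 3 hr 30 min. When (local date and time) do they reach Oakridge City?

Convert departure to UTC: 16:55 + 5:00 = 21:55 UTC on Sep 13.
Add 2 hours and 11 minutes leg 1 → 00:06 UTC (Sep 14).
Add 7 hours and 58 minutes layover in Anchorage → 08:04 UTC.
Add 5 hours and 19 minutes leg 2 → 13:23 UTC.
Add 7 hours 1 minute layover in Perth → 20:24 UTC.
Add 3 hours 30 minutes leg 3 → 23:54 UTC.
Oakridge City is UTC+12:45, so local arrival = 23:54 + 12:45 = 12:39 on Sep 15.

12:39 on September 15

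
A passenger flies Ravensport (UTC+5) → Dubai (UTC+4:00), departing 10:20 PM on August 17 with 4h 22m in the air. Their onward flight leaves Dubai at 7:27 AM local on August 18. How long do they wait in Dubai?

5 hours 45 minutes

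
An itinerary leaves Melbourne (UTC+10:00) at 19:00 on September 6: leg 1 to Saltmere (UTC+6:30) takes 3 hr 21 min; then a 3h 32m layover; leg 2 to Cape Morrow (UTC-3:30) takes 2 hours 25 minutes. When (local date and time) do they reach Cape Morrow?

Convert departure to UTC: 19:00 − 10:00 = 09:00 UTC on Sep 6.
Add 3 hours 21 minutes leg 1 → 12:21 UTC.
Add 3 hours and 32 minutes layover in Saltmere → 15:53 UTC.
Add 2 hours and 25 minutes leg 2 → 18:18 UTC.
Cape Morrow is UTC−3:30, so local arrival = 18:18 − 3:30 = 14:48 on Sep 6.

14:48 on September 6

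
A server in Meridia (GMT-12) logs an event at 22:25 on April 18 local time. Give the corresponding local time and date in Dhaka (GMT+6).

16:25 on Apr 19

In UTC: 22:25 + 12:00 = 10:25 on Apr 19.
Dhaka is UTC+6:00: 10:25 + 6:00 = 16:25 on Apr 19.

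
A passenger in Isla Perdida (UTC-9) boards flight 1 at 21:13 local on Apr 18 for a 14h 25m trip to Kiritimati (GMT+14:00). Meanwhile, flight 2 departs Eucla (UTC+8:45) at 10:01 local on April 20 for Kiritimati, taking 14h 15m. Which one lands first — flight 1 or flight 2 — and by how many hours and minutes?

the first, by 18 hours 53 minutes

Flight 1 in UTC: 21:13 + 9:00 = 06:13 on Apr 19.
+14 hours 25 minutes → arrive 20:38 UTC on Apr 19.
Flight 2 in UTC: 10:01 − 8:45 = 01:16 on Apr 20.
+14 hours and 15 minutes → arrive 15:31 UTC on Apr 20.
Flight 1 lands earlier by 18 hours 53 minutes.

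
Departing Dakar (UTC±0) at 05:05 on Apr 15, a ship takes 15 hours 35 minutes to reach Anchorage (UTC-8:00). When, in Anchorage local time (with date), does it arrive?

12:40 on Apr 15

Dakar is at UTC+0, so departure is already 05:05 UTC on Apr 15.
Add 15 hours 35 minutes travel time → 20:40 UTC.
Anchorage is UTC−8:00, so local arrival = 20:40 − 8:00 = 12:40 on Apr 15.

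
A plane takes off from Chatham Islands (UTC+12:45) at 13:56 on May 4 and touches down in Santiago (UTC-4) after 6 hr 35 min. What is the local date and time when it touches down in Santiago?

03:46 on May 4

Convert departure to UTC: 13:56 − 12:45 = 01:11 UTC on May 4.
Add 6 hours 35 minutes travel time → 07:46 UTC.
Santiago is UTC−4:00, so local arrival = 07:46 − 4:00 = 03:46 on May 4.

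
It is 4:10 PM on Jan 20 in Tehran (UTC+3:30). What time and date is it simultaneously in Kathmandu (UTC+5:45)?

Kathmandu is 2:15 ahead of Tehran.
Shift by the zone difference: 4:10 PM + 2:15 = 6:25 PM on Jan 20 in Kathmandu.

6:25 PM on Jan 20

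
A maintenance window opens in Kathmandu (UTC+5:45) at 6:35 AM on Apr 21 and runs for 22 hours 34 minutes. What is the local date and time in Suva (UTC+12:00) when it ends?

Convert start to UTC: 6:35 AM − 5:45 = 12:50 AM UTC on Apr 21.
Add 22 hours and 34 minutes duration → 11:24 PM UTC.
Suva is UTC+12:00, so local end time = 11:24 PM + 12:00 = 11:24 AM on Apr 22.

11:24 AM on April 22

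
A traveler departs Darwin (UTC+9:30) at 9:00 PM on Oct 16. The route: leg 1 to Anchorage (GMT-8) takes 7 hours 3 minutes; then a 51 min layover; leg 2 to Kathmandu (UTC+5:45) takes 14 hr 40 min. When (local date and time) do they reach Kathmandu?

Convert departure to UTC: 9:00 PM − 9:30 = 11:30 AM UTC on Oct 16.
Add 7 hours and 3 minutes leg 1 → 6:33 PM UTC.
Add 51 minutes layover in Anchorage → 7:24 PM UTC.
Add 14 hours and 40 minutes leg 2 → 10:04 AM UTC (Oct 17).
Kathmandu is UTC+5:45, so local arrival = 10:04 AM + 5:45 = 3:49 PM on Oct 17.

3:49 PM on Oct 17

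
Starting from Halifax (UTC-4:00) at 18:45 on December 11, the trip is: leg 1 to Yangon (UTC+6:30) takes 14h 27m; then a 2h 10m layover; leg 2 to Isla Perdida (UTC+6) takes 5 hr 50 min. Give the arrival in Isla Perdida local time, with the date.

Convert departure to UTC: 18:45 + 4:00 = 22:45 UTC on Dec 11.
Add 14 hours 27 minutes leg 1 → 13:12 UTC (Dec 12).
Add 2 hours and 10 minutes layover in Yangon → 15:22 UTC.
Add 5 hours 50 minutes leg 2 → 21:12 UTC.
Isla Perdida is UTC+6:00, so local arrival = 21:12 + 6:00 = 03:12 on Dec 13.

03:12 on December 13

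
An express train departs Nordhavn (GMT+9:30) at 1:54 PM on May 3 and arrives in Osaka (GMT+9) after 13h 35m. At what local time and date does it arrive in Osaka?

Convert departure to UTC: 1:54 PM − 9:30 = 4:24 AM UTC on May 3.
Add 13 hours and 35 minutes travel time → 5:59 PM UTC.
Osaka is UTC+9:00, so local arrival = 5:59 PM + 9:00 = 2:59 AM on May 4.

2:59 AM on May 4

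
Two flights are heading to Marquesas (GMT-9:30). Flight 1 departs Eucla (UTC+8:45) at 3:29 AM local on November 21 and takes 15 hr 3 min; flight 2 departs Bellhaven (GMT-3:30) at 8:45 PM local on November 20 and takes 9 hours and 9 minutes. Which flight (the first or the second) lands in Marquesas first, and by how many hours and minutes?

the second, by 23 minutes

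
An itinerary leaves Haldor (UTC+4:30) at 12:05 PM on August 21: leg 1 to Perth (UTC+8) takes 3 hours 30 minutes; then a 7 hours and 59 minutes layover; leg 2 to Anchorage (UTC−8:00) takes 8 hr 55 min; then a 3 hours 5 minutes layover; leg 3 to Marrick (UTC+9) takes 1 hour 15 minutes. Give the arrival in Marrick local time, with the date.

Convert departure to UTC: 12:05 PM − 4:30 = 7:35 AM UTC on Aug 21.
Add 3 hours 30 minutes leg 1 → 11:05 AM UTC.
Add 7 hours 59 minutes layover in Perth → 7:04 PM UTC.
Add 8 hours and 55 minutes leg 2 → 3:59 AM UTC (Aug 22).
Add 3 hours 5 minutes layover in Anchorage → 7:04 AM UTC.
Add 1 hour and 15 minutes leg 3 → 8:19 AM UTC.
Marrick is UTC+9:00, so local arrival = 8:19 AM + 9:00 = 5:19 PM on Aug 22.

5:19 PM on August 22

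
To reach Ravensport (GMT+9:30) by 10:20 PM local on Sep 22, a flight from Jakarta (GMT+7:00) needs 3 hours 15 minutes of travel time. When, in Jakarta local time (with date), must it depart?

4:35 PM on September 22

Target arrival in UTC: 10:20 PM − 9:30 = 12:50 PM on Sep 22.
Subtract 3 hours 15 minutes → departure 9:35 AM UTC on Sep 22.
Jakarta is UTC+7:00: 9:35 AM + 7:00 = 4:35 PM on Sep 22.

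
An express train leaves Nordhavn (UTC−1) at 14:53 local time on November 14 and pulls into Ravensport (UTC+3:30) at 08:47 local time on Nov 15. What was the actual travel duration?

13 hours 24 minutes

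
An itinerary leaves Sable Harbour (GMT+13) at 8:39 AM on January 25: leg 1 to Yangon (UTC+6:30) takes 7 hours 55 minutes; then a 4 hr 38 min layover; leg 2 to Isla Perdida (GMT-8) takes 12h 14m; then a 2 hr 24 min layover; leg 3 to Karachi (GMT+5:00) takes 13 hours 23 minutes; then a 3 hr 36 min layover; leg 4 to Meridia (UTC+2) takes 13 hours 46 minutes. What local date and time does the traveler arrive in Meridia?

Convert departure to UTC: 8:39 AM − 13:00 = 7:39 PM UTC on Jan 24.
Add 7 hours and 55 minutes leg 1 → 3:34 AM UTC (Jan 25).
Add 4 hours and 38 minutes layover in Yangon → 8:12 AM UTC.
Add 12 hours and 14 minutes leg 2 → 8:26 PM UTC.
Add 2 hours 24 minutes layover in Isla Perdida → 10:50 PM UTC.
Add 13 hours and 23 minutes leg 3 → 12:13 PM UTC (Jan 26).
Add 3 hours and 36 minutes layover in Karachi → 3:49 PM UTC.
Add 13 hours 46 minutes leg 4 → 5:35 AM UTC (Jan 27).
Meridia is UTC+2:00, so local arrival = 5:35 AM + 2:00 = 7:35 AM on Jan 27.

7:35 AM on Jan 27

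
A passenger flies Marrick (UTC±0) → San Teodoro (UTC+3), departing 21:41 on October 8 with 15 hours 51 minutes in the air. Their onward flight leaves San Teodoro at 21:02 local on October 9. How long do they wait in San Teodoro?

4 hours 30 minutes

Marrick is at UTC+0, so departure is already 21:41 UTC on Oct 8.
Add 15 hours 51 minutes flight time → 13:32 UTC (Oct 9).
San Teodoro is UTC+3:00, so local arrival = 13:32 + 3:00 = 16:32 on Oct 9.
Layover = 21:02 − 16:32 = 4 hours 30 minutes.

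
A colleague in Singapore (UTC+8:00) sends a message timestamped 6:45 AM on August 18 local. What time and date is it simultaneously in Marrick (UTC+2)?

12:45 AM on August 18

In UTC: 6:45 AM − 8:00 = 10:45 PM on Aug 17.
Marrick is UTC+2:00: 10:45 PM + 2:00 = 12:45 AM on Aug 18.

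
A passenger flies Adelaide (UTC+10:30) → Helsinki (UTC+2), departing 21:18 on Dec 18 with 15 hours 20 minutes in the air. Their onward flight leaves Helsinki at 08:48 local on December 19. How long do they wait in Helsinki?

4 hours 40 minutes

Convert departure to UTC: 21:18 − 10:30 = 10:48 UTC on Dec 18.
Add 15 hours 20 minutes flight time → 02:08 UTC (Dec 19).
Helsinki is UTC+2:00, so local arrival = 02:08 + 2:00 = 04:08 on Dec 19.
Layover = 08:48 − 04:08 = 4 hours 40 minutes.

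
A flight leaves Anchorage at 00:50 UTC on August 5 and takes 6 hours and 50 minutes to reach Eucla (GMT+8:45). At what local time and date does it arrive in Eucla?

Departure is given in UTC: 00:50 on Aug 5.
Add 6 hours 50 minutes → 07:40 UTC.
Eucla is UTC+8:45: 07:40 + 8:45 = 16:25 on Aug 5.

16:25 on Aug 5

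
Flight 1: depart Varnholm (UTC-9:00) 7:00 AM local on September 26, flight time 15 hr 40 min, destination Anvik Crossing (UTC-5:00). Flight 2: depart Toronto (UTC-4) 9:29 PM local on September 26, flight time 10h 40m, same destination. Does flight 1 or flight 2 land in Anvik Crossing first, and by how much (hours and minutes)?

the first, by 4 hours 29 minutes

Flight 1 in UTC: 7:00 AM + 9:00 = 4:00 PM on Sep 26.
+15 hours 40 minutes → arrive 7:40 AM UTC on Sep 27.
Flight 2 in UTC: 9:29 PM + 4:00 = 1:29 AM on Sep 27.
+10 hours and 40 minutes → arrive 12:09 PM UTC on Sep 27.
Flight 1 lands earlier by 4 hours 29 minutes.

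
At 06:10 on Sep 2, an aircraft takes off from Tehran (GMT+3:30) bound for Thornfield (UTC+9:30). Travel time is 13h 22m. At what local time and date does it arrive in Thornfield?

01:32 on September 3

Convert departure to UTC: 06:10 − 3:30 = 02:40 UTC on Sep 2.
Add 13 hours and 22 minutes travel time → 16:02 UTC.
Thornfield is UTC+9:30, so local arrival = 16:02 + 9:30 = 01:32 on Sep 3.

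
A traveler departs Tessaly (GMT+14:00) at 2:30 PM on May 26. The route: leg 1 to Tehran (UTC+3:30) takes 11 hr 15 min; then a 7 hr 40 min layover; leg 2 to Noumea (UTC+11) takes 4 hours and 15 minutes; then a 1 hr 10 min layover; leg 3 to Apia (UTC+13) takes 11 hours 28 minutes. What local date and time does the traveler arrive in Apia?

1:18 AM on May 28

Convert departure to UTC: 2:30 PM − 14:00 = 12:30 AM UTC on May 26.
Add 11 hours and 15 minutes leg 1 → 11:45 AM UTC.
Add 7 hours and 40 minutes layover in Tehran → 7:25 PM UTC.
Add 4 hours 15 minutes leg 2 → 11:40 PM UTC.
Add 1 hour and 10 minutes layover in Noumea → 12:50 AM UTC (May 27).
Add 11 hours and 28 minutes leg 3 → 12:18 PM UTC.
Apia is UTC+13:00, so local arrival = 12:18 PM + 13:00 = 1:18 AM on May 28.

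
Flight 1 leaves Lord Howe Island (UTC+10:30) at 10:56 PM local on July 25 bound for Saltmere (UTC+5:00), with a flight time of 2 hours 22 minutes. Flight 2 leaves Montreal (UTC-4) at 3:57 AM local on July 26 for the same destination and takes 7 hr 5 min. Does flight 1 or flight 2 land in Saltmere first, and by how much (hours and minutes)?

the first, by 24 hours 14 minutes

Flight 1 in UTC: 10:56 PM − 10:30 = 12:26 PM on Jul 25.
+2 hours and 22 minutes → arrive 2:48 PM UTC on Jul 25.
Flight 2 in UTC: 3:57 AM + 4:00 = 7:57 AM on Jul 26.
+7 hours 5 minutes → arrive 3:02 PM UTC on Jul 26.
Flight 1 lands earlier by 24 hours 14 minutes.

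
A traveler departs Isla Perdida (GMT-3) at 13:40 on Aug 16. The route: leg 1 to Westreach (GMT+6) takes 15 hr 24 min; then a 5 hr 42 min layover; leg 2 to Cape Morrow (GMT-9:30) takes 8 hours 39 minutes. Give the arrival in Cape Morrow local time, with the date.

Convert departure to UTC: 13:40 + 3:00 = 16:40 UTC on Aug 16.
Add 15 hours 24 minutes leg 1 → 08:04 UTC (Aug 17).
Add 5 hours and 42 minutes layover in Westreach → 13:46 UTC.
Add 8 hours and 39 minutes leg 2 → 22:25 UTC.
Cape Morrow is UTC−9:30, so local arrival = 22:25 − 9:30 = 12:55 on Aug 17.

12:55 on Aug 17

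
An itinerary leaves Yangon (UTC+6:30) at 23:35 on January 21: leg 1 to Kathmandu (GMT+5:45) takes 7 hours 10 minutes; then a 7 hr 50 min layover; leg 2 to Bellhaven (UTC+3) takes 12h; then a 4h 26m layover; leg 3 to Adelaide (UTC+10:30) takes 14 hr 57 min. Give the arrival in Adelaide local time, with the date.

Convert departure to UTC: 23:35 − 6:30 = 17:05 UTC on Jan 21.
Add 7 hours 10 minutes leg 1 → 00:15 UTC (Jan 22).
Add 7 hours 50 minutes layover in Kathmandu → 08:05 UTC.
Add 12 hours leg 2 → 20:05 UTC.
Add 4 hours 26 minutes layover in Bellhaven → 00:31 UTC (Jan 23).
Add 14 hours and 57 minutes leg 3 → 15:28 UTC.
Adelaide is UTC+10:30, so local arrival = 15:28 + 10:30 = 01:58 on Jan 24.

01:58 on Jan 24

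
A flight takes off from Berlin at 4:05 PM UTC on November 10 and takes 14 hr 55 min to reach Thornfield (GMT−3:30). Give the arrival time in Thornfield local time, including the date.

3:30 AM on November 11

Departure is given in UTC: 4:05 PM on Nov 10.
Add 14 hours 55 minutes → 7:00 AM UTC (Nov 11).
Thornfield is UTC−3:30: 7:00 AM − 3:30 = 3:30 AM on Nov 11.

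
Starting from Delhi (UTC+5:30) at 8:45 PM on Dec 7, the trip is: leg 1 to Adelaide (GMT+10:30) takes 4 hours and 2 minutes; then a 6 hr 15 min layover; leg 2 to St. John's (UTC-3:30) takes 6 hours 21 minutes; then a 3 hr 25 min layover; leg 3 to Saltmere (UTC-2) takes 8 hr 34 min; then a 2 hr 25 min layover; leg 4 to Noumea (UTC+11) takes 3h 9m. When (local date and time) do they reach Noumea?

12:26 PM on Dec 9

Convert departure to UTC: 8:45 PM − 5:30 = 3:15 PM UTC on Dec 7.
Add 4 hours 2 minutes leg 1 → 7:17 PM UTC.
Add 6 hours and 15 minutes layover in Adelaide → 1:32 AM UTC (Dec 8).
Add 6 hours 21 minutes leg 2 → 7:53 AM UTC.
Add 3 hours and 25 minutes layover in St. John's → 11:18 AM UTC.
Add 8 hours 34 minutes leg 3 → 7:52 PM UTC.
Add 2 hours 25 minutes layover in Saltmere → 10:17 PM UTC.
Add 3 hours 9 minutes leg 4 → 1:26 AM UTC (Dec 9).
Noumea is UTC+11:00, so local arrival = 1:26 AM + 11:00 = 12:26 PM on Dec 9.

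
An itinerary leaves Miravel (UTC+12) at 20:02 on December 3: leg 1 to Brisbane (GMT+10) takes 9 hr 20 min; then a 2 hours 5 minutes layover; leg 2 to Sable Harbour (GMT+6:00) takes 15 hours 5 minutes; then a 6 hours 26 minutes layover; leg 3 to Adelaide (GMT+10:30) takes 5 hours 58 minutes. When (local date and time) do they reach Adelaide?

Convert departure to UTC: 20:02 − 12:00 = 08:02 UTC on Dec 3.
Add 9 hours 20 minutes leg 1 → 17:22 UTC.
Add 2 hours and 5 minutes layover in Brisbane → 19:27 UTC.
Add 15 hours 5 minutes leg 2 → 10:32 UTC (Dec 4).
Add 6 hours 26 minutes layover in Sable Harbour → 16:58 UTC.
Add 5 hours 58 minutes leg 3 → 22:56 UTC.
Adelaide is UTC+10:30, so local arrival = 22:56 + 10:30 = 09:26 on Dec 5.

09:26 on December 5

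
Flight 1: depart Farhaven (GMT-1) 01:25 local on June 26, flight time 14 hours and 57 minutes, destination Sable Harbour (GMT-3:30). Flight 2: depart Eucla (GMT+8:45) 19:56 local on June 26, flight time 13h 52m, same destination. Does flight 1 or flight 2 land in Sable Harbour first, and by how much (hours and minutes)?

Flight 1 in UTC: 01:25 + 1:00 = 02:25 on Jun 26.
+14 hours 57 minutes → arrive 17:22 UTC on Jun 26.
Flight 2 in UTC: 19:56 − 8:45 = 11:11 on Jun 26.
+13 hours and 52 minutes → arrive 01:03 UTC on Jun 27.
Flight 1 lands earlier by 7 hours 41 minutes.

the first, by 7 hours 41 minutes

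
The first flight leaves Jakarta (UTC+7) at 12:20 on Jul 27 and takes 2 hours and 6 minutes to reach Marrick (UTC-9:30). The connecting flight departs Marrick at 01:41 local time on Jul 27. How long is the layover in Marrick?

3 hours 45 minutes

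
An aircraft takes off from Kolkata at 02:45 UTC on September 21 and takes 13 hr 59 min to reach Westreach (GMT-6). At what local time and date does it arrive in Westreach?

10:44 on Sep 21

Departure is given in UTC: 02:45 on Sep 21.
Add 13 hours 59 minutes → 16:44 UTC.
Westreach is UTC−6:00: 16:44 − 6:00 = 10:44 on Sep 21.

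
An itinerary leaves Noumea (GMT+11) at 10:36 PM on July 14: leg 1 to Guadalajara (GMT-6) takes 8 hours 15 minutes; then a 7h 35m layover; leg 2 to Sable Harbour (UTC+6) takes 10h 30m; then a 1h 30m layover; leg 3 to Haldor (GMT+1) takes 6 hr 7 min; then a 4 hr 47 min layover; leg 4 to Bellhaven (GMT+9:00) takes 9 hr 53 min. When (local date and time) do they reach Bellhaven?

9:13 PM on July 16

Convert departure to UTC: 10:36 PM − 11:00 = 11:36 AM UTC on Jul 14.
Add 8 hours 15 minutes leg 1 → 7:51 PM UTC.
Add 7 hours 35 minutes layover in Guadalajara → 3:26 AM UTC (Jul 15).
Add 10 hours and 30 minutes leg 2 → 1:56 PM UTC.
Add 1 hour 30 minutes layover in Sable Harbour → 3:26 PM UTC.
Add 6 hours and 7 minutes leg 3 → 9:33 PM UTC.
Add 4 hours 47 minutes layover in Haldor → 2:20 AM UTC (Jul 16).
Add 9 hours 53 minutes leg 4 → 12:13 PM UTC.
Bellhaven is UTC+9:00, so local arrival = 12:13 PM + 9:00 = 9:13 PM on Jul 16.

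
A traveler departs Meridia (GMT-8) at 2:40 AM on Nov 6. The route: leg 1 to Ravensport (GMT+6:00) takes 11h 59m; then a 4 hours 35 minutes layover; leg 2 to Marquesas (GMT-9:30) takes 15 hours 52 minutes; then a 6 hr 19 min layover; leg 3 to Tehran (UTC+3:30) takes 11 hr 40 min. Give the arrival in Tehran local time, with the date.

Convert departure to UTC: 2:40 AM + 8:00 = 10:40 AM UTC on Nov 6.
Add 11 hours and 59 minutes leg 1 → 10:39 PM UTC.
Add 4 hours and 35 minutes layover in Ravensport → 3:14 AM UTC (Nov 7).
Add 15 hours and 52 minutes leg 2 → 7:06 PM UTC.
Add 6 hours 19 minutes layover in Marquesas → 1:25 AM UTC (Nov 8).
Add 11 hours 40 minutes leg 3 → 1:05 PM UTC.
Tehran is UTC+3:30, so local arrival = 1:05 PM + 3:30 = 4:35 PM on Nov 8.

4:35 PM on November 8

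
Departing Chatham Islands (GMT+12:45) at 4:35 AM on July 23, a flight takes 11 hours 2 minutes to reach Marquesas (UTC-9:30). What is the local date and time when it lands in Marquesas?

5:22 PM on July 22

Convert departure to UTC: 4:35 AM − 12:45 = 3:50 PM UTC on Jul 22.
Add 11 hours 2 minutes travel time → 2:52 AM UTC (Jul 23).
Marquesas is UTC−9:30, so local arrival = 2:52 AM − 9:30 = 5:22 PM on Jul 22.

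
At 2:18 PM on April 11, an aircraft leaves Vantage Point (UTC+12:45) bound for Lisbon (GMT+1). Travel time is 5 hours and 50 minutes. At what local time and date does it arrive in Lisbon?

8:23 AM on April 11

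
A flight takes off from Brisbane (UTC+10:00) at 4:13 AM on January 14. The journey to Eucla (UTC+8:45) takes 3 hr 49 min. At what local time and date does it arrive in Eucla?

Convert departure to UTC: 4:13 AM − 10:00 = 6:13 PM UTC on Jan 13.
Add 3 hours 49 minutes travel time → 10:02 PM UTC.
Eucla is UTC+8:45, so local arrival = 10:02 PM + 8:45 = 6:47 AM on Jan 14.

6:47 AM on January 14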